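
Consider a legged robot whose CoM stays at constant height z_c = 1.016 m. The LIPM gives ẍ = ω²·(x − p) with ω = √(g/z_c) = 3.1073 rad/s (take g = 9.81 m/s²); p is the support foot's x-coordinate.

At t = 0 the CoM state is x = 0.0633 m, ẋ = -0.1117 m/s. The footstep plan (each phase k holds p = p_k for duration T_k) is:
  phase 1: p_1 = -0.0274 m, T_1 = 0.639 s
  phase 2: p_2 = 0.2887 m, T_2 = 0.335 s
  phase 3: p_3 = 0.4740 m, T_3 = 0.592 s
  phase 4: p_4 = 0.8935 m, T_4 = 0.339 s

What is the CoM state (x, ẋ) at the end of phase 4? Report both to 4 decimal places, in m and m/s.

x = 0.6513, ẋ = -0.2479

phase 1: p=-0.0274, T=0.639, ωT=1.985565, cosh=3.710231, sinh=3.572928; start (x,ẋ)=(0.063300, -0.111700) → end (x,ẋ)=(0.180680, 0.592533)
phase 2: p=0.2887, T=0.335, ωT=1.040946, cosh=1.592507, sinh=1.239386; start (x,ẋ)=(0.180680, 0.592533) → end (x,ẋ)=(0.353016, 0.527611)
phase 3: p=0.4740, T=0.592, ωT=1.839522, cosh=3.226210, sinh=3.067317; start (x,ẋ)=(0.353016, 0.527611) → end (x,ẋ)=(0.604504, 0.549081)
phase 4: p=0.8935, T=0.339, ωT=1.053375, cosh=1.608035, sinh=1.259276; start (x,ẋ)=(0.604504, 0.549081) → end (x,ẋ)=(0.651306, -0.247887)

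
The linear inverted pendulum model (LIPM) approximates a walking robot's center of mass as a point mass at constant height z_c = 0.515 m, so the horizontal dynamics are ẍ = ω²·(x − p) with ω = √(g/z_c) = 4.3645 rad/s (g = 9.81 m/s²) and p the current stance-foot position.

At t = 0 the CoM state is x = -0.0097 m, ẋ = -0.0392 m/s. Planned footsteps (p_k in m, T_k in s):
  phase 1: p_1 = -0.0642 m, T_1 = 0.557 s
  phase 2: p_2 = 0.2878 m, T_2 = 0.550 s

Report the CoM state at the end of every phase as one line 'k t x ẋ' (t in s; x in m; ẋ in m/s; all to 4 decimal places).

phase 1: p=-0.0642, T=0.557, ωT=2.431027, cosh=5.729247, sinh=5.641301; start (x,ẋ)=(-0.009700, -0.039200) → end (x,ẋ)=(0.197376, 1.117283)
phase 2: p=0.2878, T=0.550, ωT=2.400475, cosh=5.559544, sinh=5.468869; start (x,ẋ)=(0.197376, 1.117283) → end (x,ẋ)=(1.185080, 4.053272)

1 0.5570 0.1974 1.1173
2 1.1070 1.1851 4.0533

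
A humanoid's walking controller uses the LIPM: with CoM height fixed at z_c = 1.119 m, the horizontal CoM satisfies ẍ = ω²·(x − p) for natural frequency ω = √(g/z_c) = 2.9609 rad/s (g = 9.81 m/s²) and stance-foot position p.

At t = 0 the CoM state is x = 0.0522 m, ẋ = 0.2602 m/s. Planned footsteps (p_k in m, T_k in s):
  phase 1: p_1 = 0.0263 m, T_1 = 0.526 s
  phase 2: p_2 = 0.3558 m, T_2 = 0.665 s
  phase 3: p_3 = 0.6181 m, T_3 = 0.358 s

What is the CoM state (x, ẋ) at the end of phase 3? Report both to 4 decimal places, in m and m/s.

x = 2.3627, ẋ = 5.4837

phase 1: p=0.0263, T=0.526, ωT=1.557433, cosh=2.478650, sinh=2.267973; start (x,ẋ)=(0.052200, 0.260200) → end (x,ẋ)=(0.289804, 0.818869)
phase 2: p=0.3558, T=0.665, ωT=1.968999, cosh=3.651548, sinh=3.511951; start (x,ẋ)=(0.289804, 0.818869) → end (x,ẋ)=(1.086079, 2.303874)
phase 3: p=0.6181, T=0.358, ωT=1.060002, cosh=1.616416, sinh=1.269961; start (x,ẋ)=(1.086079, 2.303874) → end (x,ẋ)=(2.362705, 5.483728)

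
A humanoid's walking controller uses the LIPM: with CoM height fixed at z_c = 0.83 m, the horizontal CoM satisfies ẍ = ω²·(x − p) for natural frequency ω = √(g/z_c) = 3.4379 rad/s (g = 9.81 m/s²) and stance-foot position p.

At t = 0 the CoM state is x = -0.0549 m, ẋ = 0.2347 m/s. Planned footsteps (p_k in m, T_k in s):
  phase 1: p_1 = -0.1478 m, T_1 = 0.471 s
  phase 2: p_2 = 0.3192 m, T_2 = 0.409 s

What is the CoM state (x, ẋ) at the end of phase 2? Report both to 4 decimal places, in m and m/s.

phase 1: p=-0.1478, T=0.471, ωT=1.619251, cosh=2.623677, sinh=2.425630; start (x,ẋ)=(-0.054900, 0.234700) → end (x,ẋ)=(0.261533, 1.390477)
phase 2: p=0.3192, T=0.409, ωT=1.406101, cosh=2.162557, sinh=1.917460; start (x,ẋ)=(0.261533, 1.390477) → end (x,ẋ)=(0.970020, 2.626845)

x = 0.9700, ẋ = 2.6268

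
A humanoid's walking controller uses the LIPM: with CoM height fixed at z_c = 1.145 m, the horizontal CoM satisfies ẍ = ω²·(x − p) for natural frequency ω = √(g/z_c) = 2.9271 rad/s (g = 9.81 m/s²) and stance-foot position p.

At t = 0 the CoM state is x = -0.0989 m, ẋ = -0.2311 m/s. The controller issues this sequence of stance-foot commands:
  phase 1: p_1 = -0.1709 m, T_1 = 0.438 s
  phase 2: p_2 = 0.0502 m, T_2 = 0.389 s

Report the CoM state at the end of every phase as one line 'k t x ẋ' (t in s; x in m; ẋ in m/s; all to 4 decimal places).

1 0.4380 -0.1625 -0.0980
2 0.8270 -0.3628 -1.0409

phase 1: p=-0.1709, T=0.438, ωT=1.282070, cosh=1.940777, sinh=1.663315; start (x,ẋ)=(-0.098900, -0.231100) → end (x,ẋ)=(-0.162486, -0.097968)
phase 2: p=0.0502, T=0.389, ωT=1.138642, cosh=1.721389, sinh=1.401136; start (x,ẋ)=(-0.162486, -0.097968) → end (x,ẋ)=(-0.362810, -1.040922)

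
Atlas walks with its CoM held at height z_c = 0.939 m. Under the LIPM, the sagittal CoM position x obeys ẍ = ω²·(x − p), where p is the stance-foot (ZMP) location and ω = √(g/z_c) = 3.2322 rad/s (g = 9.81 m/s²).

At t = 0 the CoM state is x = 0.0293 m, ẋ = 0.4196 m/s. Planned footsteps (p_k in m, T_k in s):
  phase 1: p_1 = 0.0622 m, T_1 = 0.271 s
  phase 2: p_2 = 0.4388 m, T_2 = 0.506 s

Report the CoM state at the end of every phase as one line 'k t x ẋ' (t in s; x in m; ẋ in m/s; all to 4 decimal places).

1 0.2710 0.1447 0.4856
2 0.7770 0.0263 -1.0535

phase 1: p=0.0622, T=0.271, ωT=0.875926, cosh=1.408787, sinh=0.992311; start (x,ẋ)=(0.029300, 0.419600) → end (x,ẋ)=(0.144671, 0.485605)
phase 2: p=0.4388, T=0.506, ωT=1.635493, cosh=2.663422, sinh=2.468566; start (x,ẋ)=(0.144671, 0.485605) → end (x,ẋ)=(0.026288, -1.053450)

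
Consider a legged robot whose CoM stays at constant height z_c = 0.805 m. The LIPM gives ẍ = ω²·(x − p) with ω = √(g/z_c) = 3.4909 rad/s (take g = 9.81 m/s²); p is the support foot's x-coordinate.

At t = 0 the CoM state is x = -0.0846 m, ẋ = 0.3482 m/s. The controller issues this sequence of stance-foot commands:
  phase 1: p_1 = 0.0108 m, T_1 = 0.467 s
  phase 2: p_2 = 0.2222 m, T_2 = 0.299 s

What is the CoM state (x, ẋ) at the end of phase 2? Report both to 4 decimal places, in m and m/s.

x = -0.0904, ẋ = -0.7845

phase 1: p=0.0108, T=0.467, ωT=1.630250, cosh=2.650516, sinh=2.454636; start (x,ẋ)=(-0.084600, 0.348200) → end (x,ẋ)=(0.002779, 0.105438)
phase 2: p=0.2222, T=0.299, ωT=1.043779, cosh=1.596025, sinh=1.243904; start (x,ẋ)=(0.002779, 0.105438) → end (x,ẋ)=(-0.090432, -0.784522)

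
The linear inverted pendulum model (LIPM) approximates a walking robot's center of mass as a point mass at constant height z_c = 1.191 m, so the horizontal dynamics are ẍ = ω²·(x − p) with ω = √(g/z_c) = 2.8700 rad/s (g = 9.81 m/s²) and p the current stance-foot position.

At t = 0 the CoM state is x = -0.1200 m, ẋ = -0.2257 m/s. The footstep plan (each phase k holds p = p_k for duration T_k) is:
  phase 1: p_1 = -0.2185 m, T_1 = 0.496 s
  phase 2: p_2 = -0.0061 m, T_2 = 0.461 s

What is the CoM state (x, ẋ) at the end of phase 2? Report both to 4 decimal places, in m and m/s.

x = -0.2727, ẋ = -0.6354

phase 1: p=-0.2185, T=0.496, ωT=1.423520, cosh=2.196287, sinh=1.955422; start (x,ẋ)=(-0.120000, -0.225700) → end (x,ẋ)=(-0.155942, 0.057086)
phase 2: p=-0.0061, T=0.461, ωT=1.323070, cosh=2.010624, sinh=1.744307; start (x,ẋ)=(-0.155942, 0.057086) → end (x,ẋ)=(-0.272681, -0.635356)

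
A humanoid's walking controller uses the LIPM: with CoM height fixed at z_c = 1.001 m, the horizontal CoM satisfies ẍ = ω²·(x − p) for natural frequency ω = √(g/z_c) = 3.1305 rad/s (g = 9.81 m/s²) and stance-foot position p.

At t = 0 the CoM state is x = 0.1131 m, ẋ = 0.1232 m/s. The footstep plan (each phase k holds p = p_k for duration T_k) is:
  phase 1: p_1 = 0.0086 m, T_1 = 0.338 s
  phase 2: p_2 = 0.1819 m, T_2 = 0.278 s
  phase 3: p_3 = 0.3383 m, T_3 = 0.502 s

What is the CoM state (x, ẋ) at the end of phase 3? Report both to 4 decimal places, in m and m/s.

phase 1: p=0.0086, T=0.338, ωT=1.058109, cosh=1.614015, sinh=1.266903; start (x,ẋ)=(0.113100, 0.123200) → end (x,ẋ)=(0.227123, 0.613298)
phase 2: p=0.1819, T=0.278, ωT=0.870279, cosh=1.403206, sinh=0.984371; start (x,ẋ)=(0.227123, 0.613298) → end (x,ẋ)=(0.438206, 0.999942)
phase 3: p=0.3383, T=0.502, ωT=1.571511, cosh=2.510824, sinh=2.303093; start (x,ẋ)=(0.438206, 0.999942) → end (x,ẋ)=(1.324799, 3.230983)

x = 1.3248, ẋ = 3.2310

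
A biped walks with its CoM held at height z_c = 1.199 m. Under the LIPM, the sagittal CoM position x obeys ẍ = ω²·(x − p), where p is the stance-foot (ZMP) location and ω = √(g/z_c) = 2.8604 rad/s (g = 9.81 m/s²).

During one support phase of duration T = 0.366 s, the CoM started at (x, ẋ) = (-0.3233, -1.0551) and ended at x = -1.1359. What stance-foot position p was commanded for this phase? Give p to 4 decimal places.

ωT = 2.8604·0.366 = 1.046906; cosh(ωT) = 1.599923, sinh(ωT) = 1.248901
x(T) = p + (x₀−p)·cosh(ωT) + (ẋ₀/ω)·sinh(ωT) ⇒ p·(1 − cosh) = x(T) − x₀·cosh − (ẋ₀/ω)·sinh
numerator   = -1.1359 − (-0.3233)·1.599923 − (-1.0551/2.8604)·1.248901 = -0.157970
denominator = 1 − 1.599923 = -0.599923
p = -0.157970 / -0.599923 = 0.2633

p = 0.2633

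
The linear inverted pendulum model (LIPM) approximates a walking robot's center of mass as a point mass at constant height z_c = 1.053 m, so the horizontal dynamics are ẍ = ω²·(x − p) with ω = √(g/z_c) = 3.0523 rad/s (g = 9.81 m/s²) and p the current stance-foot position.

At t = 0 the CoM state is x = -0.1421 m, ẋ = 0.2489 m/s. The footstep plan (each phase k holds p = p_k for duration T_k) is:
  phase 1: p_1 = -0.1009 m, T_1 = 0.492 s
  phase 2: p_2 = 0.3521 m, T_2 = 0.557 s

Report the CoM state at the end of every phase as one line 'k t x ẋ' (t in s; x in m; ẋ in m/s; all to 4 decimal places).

1 0.4920 -0.0240 0.3182
2 1.0490 -0.4360 -2.1376

phase 1: p=-0.1009, T=0.492, ωT=1.501732, cosh=2.356100, sinh=2.133356; start (x,ẋ)=(-0.142100, 0.248900) → end (x,ẋ)=(-0.024007, 0.318154)
phase 2: p=0.3521, T=0.557, ωT=1.700131, cosh=2.828662, sinh=2.646003; start (x,ẋ)=(-0.024007, 0.318154) → end (x,ẋ)=(-0.435975, -2.137636)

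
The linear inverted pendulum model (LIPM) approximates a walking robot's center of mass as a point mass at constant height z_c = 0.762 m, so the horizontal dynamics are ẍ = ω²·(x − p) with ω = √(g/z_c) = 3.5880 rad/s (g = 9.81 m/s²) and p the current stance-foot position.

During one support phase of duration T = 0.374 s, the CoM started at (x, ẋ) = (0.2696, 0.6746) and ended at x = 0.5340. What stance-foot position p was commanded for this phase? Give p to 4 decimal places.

ωT = 3.5880·0.374 = 1.341912; cosh(ωT) = 2.043849, sinh(ωT) = 1.782504
x(T) = p + (x₀−p)·cosh(ωT) + (ẋ₀/ω)·sinh(ωT) ⇒ p·(1 − cosh) = x(T) − x₀·cosh − (ẋ₀/ω)·sinh
numerator   = 0.5340 − (0.2696)·2.043849 − (0.6746/3.5880)·1.782504 = -0.352160
denominator = 1 − 2.043849 = -1.043849
p = -0.352160 / -1.043849 = 0.3374

p = 0.3374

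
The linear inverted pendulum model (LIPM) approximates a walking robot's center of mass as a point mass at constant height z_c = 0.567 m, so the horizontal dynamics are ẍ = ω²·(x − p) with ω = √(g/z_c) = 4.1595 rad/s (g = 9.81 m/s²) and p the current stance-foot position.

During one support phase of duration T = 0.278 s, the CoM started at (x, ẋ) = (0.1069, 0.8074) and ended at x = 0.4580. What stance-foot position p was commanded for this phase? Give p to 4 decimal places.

p = 0.0089

ωT = 4.1595·0.278 = 1.156341; cosh(ωT) = 1.746459, sinh(ωT) = 1.431824
x(T) = p + (x₀−p)·cosh(ωT) + (ẋ₀/ω)·sinh(ωT) ⇒ p·(1 − cosh) = x(T) − x₀·cosh − (ẋ₀/ω)·sinh
numerator   = 0.4580 − (0.1069)·1.746459 − (0.8074/4.1595)·1.431824 = -0.006628
denominator = 1 − 1.746459 = -0.746459
p = -0.006628 / -0.746459 = 0.0089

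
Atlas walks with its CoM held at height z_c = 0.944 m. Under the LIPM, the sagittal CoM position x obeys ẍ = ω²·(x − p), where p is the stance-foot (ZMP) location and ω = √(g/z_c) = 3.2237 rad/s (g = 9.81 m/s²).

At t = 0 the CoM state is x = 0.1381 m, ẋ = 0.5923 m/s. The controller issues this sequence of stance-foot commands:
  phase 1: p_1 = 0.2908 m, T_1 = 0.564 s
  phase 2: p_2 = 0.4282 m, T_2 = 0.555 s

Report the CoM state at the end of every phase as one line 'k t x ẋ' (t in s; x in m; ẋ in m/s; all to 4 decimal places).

1 0.5640 0.3591 0.3962
2 1.1190 0.5731 0.5705

phase 1: p=0.2908, T=0.564, ωT=1.818167, cosh=3.161439, sinh=2.999116; start (x,ẋ)=(0.138100, 0.592300) → end (x,ẋ)=(0.359085, 0.396179)
phase 2: p=0.4282, T=0.555, ωT=1.789154, cosh=3.075743, sinh=2.908641; start (x,ẋ)=(0.359085, 0.396179) → end (x,ẋ)=(0.573078, 0.570478)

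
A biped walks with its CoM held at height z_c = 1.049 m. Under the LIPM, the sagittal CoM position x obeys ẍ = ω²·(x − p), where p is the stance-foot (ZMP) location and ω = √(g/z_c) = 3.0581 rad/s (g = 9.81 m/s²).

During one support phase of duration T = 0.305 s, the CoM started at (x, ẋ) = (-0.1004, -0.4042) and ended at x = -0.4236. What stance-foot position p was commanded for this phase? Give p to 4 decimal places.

p = 0.2873

ωT = 3.0581·0.305 = 0.932720; cosh(ωT) = 1.467448, sinh(ωT) = 1.073966
x(T) = p + (x₀−p)·cosh(ωT) + (ẋ₀/ω)·sinh(ωT) ⇒ p·(1 − cosh) = x(T) − x₀·cosh − (ẋ₀/ω)·sinh
numerator   = -0.4236 − (-0.1004)·1.467448 − (-0.4042/3.0581)·1.073966 = -0.134318
denominator = 1 − 1.467448 = -0.467448
p = -0.134318 / -0.467448 = 0.2873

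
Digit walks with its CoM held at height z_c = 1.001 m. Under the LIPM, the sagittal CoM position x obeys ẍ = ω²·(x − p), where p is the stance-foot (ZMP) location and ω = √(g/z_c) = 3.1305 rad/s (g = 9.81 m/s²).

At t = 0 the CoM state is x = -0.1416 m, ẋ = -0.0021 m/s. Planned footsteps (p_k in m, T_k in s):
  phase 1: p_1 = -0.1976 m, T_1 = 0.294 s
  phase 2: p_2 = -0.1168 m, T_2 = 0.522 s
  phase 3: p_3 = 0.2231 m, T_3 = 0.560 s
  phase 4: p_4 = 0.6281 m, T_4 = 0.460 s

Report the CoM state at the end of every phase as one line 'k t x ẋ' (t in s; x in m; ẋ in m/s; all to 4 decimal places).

1 0.2940 -0.1169 0.1821
2 0.8160 0.0264 0.4838
3 1.3760 0.0709 -0.2861
4 1.8360 -0.7959 -4.1123

phase 1: p=-0.1976, T=0.294, ωT=0.920367, cosh=1.454292, sinh=1.055919; start (x,ẋ)=(-0.141600, -0.002100) → end (x,ẋ)=(-0.116868, 0.182057)
phase 2: p=-0.1168, T=0.522, ωT=1.634121, cosh=2.660037, sinh=2.464914; start (x,ẋ)=(-0.116868, 0.182057) → end (x,ẋ)=(0.026369, 0.483754)
phase 3: p=0.2231, T=0.560, ωT=1.753080, cosh=2.972797, sinh=2.799557; start (x,ẋ)=(0.026369, 0.483754) → end (x,ẋ)=(0.070871, -0.286055)
phase 4: p=0.6281, T=0.460, ωT=1.440030, cosh=2.228872, sinh=1.991951; start (x,ẋ)=(0.070871, -0.286055) → end (x,ẋ)=(-0.795910, -4.112349)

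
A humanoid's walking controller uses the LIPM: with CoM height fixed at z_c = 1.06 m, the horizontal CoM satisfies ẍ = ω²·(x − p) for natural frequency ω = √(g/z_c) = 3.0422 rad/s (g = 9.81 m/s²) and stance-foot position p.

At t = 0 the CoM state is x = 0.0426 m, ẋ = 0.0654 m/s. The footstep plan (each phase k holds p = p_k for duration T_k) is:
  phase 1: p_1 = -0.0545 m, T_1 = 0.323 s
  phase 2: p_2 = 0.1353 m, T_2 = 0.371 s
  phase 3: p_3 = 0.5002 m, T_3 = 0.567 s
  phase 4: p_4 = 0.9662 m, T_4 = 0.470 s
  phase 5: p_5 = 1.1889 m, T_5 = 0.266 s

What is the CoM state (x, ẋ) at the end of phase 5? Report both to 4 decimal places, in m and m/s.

phase 1: p=-0.0545, T=0.323, ωT=0.982631, cosh=1.522900, sinh=1.148575; start (x,ẋ)=(0.042600, 0.065400) → end (x,ẋ)=(0.118065, 0.438884)
phase 2: p=0.1353, T=0.371, ωT=1.128656, cosh=1.707483, sinh=1.384016; start (x,ẋ)=(0.118065, 0.438884) → end (x,ẋ)=(0.305537, 0.676821)
phase 3: p=0.5002, T=0.567, ωT=1.724927, cosh=2.895150, sinh=2.716964; start (x,ẋ)=(0.305537, 0.676821) → end (x,ẋ)=(0.541085, 0.350503)
phase 4: p=0.9662, T=0.470, ωT=1.429834, cosh=2.208677, sinh=1.969328; start (x,ẋ)=(0.541085, 0.350503) → end (x,ẋ)=(0.254152, -1.772753)
phase 5: p=1.1889, T=0.266, ωT=0.809225, cosh=1.345685, sinh=0.900482; start (x,ẋ)=(0.254152, -1.772753) → end (x,ẋ)=(-0.593706, -4.946259)

x = -0.5937, ẋ = -4.9463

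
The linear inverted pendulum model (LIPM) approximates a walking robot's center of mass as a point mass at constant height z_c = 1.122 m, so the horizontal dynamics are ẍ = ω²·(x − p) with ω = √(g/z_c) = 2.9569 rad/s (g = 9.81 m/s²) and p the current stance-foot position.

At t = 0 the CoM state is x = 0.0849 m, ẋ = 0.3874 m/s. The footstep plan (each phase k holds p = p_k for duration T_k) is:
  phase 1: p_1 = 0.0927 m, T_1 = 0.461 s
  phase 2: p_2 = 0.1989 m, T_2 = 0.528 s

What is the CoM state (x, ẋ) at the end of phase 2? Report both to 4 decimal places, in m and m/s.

x = 1.0783, ẋ = 2.6883

phase 1: p=0.0927, T=0.461, ωT=1.363131, cosh=2.082135, sinh=1.826276; start (x,ẋ)=(0.084900, 0.387400) → end (x,ẋ)=(0.315730, 0.764498)
phase 2: p=0.1989, T=0.528, ωT=1.561243, cosh=2.487308, sinh=2.277433; start (x,ẋ)=(0.315730, 0.764498) → end (x,ẋ)=(1.078316, 2.688292)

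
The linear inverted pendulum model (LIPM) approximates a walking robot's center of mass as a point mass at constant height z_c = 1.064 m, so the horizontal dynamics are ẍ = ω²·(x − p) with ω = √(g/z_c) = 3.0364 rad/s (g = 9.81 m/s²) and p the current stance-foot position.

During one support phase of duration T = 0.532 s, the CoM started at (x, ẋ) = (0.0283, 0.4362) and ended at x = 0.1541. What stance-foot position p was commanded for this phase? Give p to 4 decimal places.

p = 0.1653

ωT = 3.0364·0.532 = 1.615365; cosh(ωT) = 2.614270, sinh(ωT) = 2.415452
x(T) = p + (x₀−p)·cosh(ωT) + (ẋ₀/ω)·sinh(ωT) ⇒ p·(1 − cosh) = x(T) − x₀·cosh − (ẋ₀/ω)·sinh
numerator   = 0.1541 − (0.0283)·2.614270 − (0.4362/3.0364)·2.415452 = -0.266880
denominator = 1 − 2.614270 = -1.614270
p = -0.266880 / -1.614270 = 0.1653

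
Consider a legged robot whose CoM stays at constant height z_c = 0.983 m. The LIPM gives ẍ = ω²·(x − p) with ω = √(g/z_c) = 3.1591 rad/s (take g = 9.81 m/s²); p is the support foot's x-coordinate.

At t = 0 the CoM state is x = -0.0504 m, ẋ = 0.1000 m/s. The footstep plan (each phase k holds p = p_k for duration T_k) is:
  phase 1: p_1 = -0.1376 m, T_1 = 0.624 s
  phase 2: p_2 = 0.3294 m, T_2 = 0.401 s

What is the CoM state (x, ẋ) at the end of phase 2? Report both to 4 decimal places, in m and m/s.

phase 1: p=-0.1376, T=0.624, ωT=1.971278, cosh=3.659564, sinh=3.520285; start (x,ẋ)=(-0.050400, 0.100000) → end (x,ẋ)=(0.292947, 1.335702)
phase 2: p=0.3294, T=0.401, ωT=1.266799, cosh=1.915602, sinh=1.633870; start (x,ẋ)=(0.292947, 1.335702) → end (x,ẋ)=(0.950389, 2.370520)

x = 0.9504, ẋ = 2.3705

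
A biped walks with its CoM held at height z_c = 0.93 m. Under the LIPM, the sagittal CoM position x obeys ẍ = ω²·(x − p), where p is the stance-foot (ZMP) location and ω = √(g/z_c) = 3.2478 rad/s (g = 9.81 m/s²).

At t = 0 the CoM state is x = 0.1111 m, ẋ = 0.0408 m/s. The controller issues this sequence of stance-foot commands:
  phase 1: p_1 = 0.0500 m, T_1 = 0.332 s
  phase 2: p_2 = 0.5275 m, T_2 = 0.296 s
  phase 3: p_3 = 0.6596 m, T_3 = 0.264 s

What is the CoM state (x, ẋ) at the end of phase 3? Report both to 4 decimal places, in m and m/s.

x = -0.3658, ẋ = -2.9055

phase 1: p=0.0500, T=0.332, ωT=1.078270, cosh=1.639886, sinh=1.299702; start (x,ẋ)=(0.111100, 0.040800) → end (x,ẋ)=(0.166524, 0.324821)
phase 2: p=0.5275, T=0.296, ωT=0.961349, cosh=1.498799, sinh=1.116422; start (x,ẋ)=(0.166524, 0.324821) → end (x,ẋ)=(0.098126, -0.822026)
phase 3: p=0.6596, T=0.264, ωT=0.857419, cosh=1.390663, sinh=0.966407; start (x,ẋ)=(0.098126, -0.822026) → end (x,ẋ)=(-0.365820, -2.905456)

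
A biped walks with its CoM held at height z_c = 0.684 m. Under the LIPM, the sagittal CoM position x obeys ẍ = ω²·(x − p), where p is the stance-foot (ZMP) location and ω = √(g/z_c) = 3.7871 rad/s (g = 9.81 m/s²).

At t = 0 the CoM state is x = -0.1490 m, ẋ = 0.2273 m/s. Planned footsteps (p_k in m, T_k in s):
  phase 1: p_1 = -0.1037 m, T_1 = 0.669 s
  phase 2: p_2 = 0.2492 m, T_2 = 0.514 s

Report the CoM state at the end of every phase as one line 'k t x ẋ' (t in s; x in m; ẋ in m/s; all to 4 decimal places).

phase 1: p=-0.1037, T=0.669, ωT=2.533570, cosh=6.338888, sinh=6.259513; start (x,ẋ)=(-0.149000, 0.227300) → end (x,ẋ)=(-0.015159, 0.366975)
phase 2: p=0.2492, T=0.514, ωT=1.946569, cosh=3.573690, sinh=3.430927; start (x,ẋ)=(-0.015159, 0.366975) → end (x,ẋ)=(-0.363074, -2.123427)

1 0.6690 -0.0152 0.3670
2 1.1830 -0.3631 -2.1234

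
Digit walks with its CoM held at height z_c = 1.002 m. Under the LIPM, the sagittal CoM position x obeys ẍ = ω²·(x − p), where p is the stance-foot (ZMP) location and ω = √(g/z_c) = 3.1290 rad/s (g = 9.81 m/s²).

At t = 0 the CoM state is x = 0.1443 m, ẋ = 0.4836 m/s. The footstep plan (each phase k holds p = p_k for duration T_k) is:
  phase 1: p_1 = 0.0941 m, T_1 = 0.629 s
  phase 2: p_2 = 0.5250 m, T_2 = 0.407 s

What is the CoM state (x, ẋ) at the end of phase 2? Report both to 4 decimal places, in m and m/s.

phase 1: p=0.0941, T=0.629, ωT=1.968141, cosh=3.648537, sinh=3.508821; start (x,ẋ)=(0.144300, 0.483600) → end (x,ẋ)=(0.819560, 2.315584)
phase 2: p=0.5250, T=0.407, ωT=1.273503, cosh=1.926599, sinh=1.646749; start (x,ẋ)=(0.819560, 2.315584) → end (x,ẋ)=(2.311158, 5.978971)

x = 2.3112, ẋ = 5.9790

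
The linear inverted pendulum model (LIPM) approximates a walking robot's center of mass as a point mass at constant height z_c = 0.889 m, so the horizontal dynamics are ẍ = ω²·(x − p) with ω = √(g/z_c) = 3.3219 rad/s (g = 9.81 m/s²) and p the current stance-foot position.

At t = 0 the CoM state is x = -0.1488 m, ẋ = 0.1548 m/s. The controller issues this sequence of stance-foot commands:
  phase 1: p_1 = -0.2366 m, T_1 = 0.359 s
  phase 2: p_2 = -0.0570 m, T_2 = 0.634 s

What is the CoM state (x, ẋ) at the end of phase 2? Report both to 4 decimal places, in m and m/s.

phase 1: p=-0.2366, T=0.359, ωT=1.192562, cosh=1.799478, sinh=1.496036; start (x,ẋ)=(-0.148800, 0.154800) → end (x,ẋ)=(-0.008891, 0.714897)
phase 2: p=-0.0570, T=0.634, ωT=2.106085, cosh=4.168861, sinh=4.047148; start (x,ẋ)=(-0.008891, 0.714897) → end (x,ẋ)=(1.014536, 3.627098)

x = 1.0145, ẋ = 3.6271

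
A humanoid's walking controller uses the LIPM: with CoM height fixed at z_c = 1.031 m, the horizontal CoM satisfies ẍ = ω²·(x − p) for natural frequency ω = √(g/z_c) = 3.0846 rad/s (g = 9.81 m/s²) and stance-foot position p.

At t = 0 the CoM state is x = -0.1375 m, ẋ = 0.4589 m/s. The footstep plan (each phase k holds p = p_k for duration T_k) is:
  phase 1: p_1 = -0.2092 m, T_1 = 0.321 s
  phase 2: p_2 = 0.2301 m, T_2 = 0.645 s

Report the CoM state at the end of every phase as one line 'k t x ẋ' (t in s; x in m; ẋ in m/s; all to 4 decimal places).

phase 1: p=-0.2092, T=0.321, ωT=0.990157, cosh=1.531587, sinh=1.160069; start (x,ẋ)=(-0.137500, 0.458900) → end (x,ẋ)=(0.073200, 0.959413)
phase 2: p=0.2301, T=0.645, ωT=1.989567, cosh=3.724561, sinh=3.587806; start (x,ẋ)=(0.073200, 0.959413) → end (x,ẋ)=(0.761642, 1.836985)

1 0.3210 0.0732 0.9594
2 0.9660 0.7616 1.8370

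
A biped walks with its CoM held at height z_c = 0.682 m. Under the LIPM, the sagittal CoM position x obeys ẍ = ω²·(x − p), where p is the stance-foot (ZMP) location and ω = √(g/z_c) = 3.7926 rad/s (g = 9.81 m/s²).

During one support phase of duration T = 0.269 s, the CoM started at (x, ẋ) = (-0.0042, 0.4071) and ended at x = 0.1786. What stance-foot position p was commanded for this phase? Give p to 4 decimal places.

p = -0.0981

ωT = 3.7926·0.269 = 1.020209; cosh(ωT) = 1.567147, sinh(ωT) = 1.206628
x(T) = p + (x₀−p)·cosh(ωT) + (ẋ₀/ω)·sinh(ωT) ⇒ p·(1 − cosh) = x(T) − x₀·cosh − (ẋ₀/ω)·sinh
numerator   = 0.1786 − (-0.0042)·1.567147 − (0.4071/3.7926)·1.206628 = 0.055662
denominator = 1 − 1.567147 = -0.567147
p = 0.055662 / -0.567147 = -0.0981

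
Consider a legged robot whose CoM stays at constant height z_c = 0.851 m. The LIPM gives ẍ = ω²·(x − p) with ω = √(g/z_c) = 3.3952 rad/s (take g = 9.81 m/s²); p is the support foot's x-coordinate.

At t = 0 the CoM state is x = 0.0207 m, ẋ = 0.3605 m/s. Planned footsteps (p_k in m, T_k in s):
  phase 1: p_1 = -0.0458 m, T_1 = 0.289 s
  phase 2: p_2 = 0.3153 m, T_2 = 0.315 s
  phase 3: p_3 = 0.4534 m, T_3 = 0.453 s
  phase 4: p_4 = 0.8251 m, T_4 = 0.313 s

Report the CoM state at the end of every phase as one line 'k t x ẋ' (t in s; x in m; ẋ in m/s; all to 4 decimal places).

phase 1: p=-0.0458, T=0.289, ωT=0.981213, cosh=1.521273, sinh=1.146417; start (x,ẋ)=(0.020700, 0.360500) → end (x,ẋ)=(0.177090, 0.807258)
phase 2: p=0.3153, T=0.315, ωT=1.069488, cosh=1.628536, sinh=1.285352; start (x,ẋ)=(0.177090, 0.807258) → end (x,ẋ)=(0.395832, 0.711498)
phase 3: p=0.4534, T=0.453, ωT=1.538026, cosh=2.435097, sinh=2.220292; start (x,ẋ)=(0.395832, 0.711498) → end (x,ẋ)=(0.778500, 1.298596)
phase 4: p=0.8251, T=0.313, ωT=1.062698, cosh=1.619845, sinh=1.274323; start (x,ẋ)=(0.778500, 1.298596) → end (x,ẋ)=(1.237018, 1.901904)

1 0.2890 0.1771 0.8073
2 0.6040 0.3958 0.7115
3 1.0570 0.7785 1.2986
4 1.3700 1.2370 1.9019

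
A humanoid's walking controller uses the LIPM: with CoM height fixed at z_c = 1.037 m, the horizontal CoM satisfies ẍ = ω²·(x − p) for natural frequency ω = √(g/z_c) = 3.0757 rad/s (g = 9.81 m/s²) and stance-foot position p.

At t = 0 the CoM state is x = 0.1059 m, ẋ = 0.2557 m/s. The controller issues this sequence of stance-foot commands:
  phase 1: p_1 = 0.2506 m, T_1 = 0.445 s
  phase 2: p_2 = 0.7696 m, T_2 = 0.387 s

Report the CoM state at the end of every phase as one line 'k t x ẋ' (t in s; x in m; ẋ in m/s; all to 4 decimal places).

phase 1: p=0.2506, T=0.445, ωT=1.368686, cosh=2.092313, sinh=1.837872; start (x,ẋ)=(0.105900, 0.255700) → end (x,ẋ)=(0.100635, -0.282947)
phase 2: p=0.7696, T=0.387, ωT=1.190296, cosh=1.796093, sinh=1.491961; start (x,ẋ)=(0.100635, -0.282947) → end (x,ẋ)=(-0.569176, -3.577964)

1 0.4450 0.1006 -0.2829
2 0.8320 -0.5692 -3.5780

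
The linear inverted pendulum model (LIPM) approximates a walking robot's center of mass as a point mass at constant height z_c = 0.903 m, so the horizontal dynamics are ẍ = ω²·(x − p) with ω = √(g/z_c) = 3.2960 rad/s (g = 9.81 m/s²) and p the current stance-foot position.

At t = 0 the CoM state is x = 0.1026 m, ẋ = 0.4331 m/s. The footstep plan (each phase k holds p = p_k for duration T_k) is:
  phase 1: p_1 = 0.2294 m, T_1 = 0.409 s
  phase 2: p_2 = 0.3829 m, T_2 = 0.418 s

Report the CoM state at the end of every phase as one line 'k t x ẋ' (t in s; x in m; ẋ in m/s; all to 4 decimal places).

1 0.4090 0.2047 0.1397
2 0.8270 0.0858 -0.7958

phase 1: p=0.2294, T=0.409, ωT=1.348064, cosh=2.054854, sinh=1.795111; start (x,ẋ)=(0.102600, 0.433100) → end (x,ẋ)=(0.204725, 0.139721)
phase 2: p=0.3829, T=0.418, ωT=1.377728, cosh=2.109016, sinh=1.856865; start (x,ẋ)=(0.204725, 0.139721) → end (x,ẋ)=(0.085841, -0.795796)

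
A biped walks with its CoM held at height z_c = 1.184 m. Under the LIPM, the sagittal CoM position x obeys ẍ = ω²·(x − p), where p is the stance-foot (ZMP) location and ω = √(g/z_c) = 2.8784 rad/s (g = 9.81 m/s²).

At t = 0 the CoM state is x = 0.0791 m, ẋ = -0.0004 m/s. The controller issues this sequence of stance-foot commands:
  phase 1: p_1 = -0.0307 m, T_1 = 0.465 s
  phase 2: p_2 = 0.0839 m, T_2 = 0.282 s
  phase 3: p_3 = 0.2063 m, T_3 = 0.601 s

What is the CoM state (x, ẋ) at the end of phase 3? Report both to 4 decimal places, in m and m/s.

phase 1: p=-0.0307, T=0.465, ωT=1.338456, cosh=2.037701, sinh=1.775451; start (x,ẋ)=(0.079100, -0.000400) → end (x,ẋ)=(0.192793, 0.560313)
phase 2: p=0.0839, T=0.282, ωT=0.811709, cosh=1.347926, sinh=0.903827; start (x,ẋ)=(0.192793, 0.560313) → end (x,ẋ)=(0.406620, 1.038553)
phase 3: p=0.2063, T=0.601, ωT=1.729918, cosh=2.908746, sinh=2.731447; start (x,ẋ)=(0.406620, 1.038553) → end (x,ẋ)=(1.774510, 4.595840)

x = 1.7745, ẋ = 4.5958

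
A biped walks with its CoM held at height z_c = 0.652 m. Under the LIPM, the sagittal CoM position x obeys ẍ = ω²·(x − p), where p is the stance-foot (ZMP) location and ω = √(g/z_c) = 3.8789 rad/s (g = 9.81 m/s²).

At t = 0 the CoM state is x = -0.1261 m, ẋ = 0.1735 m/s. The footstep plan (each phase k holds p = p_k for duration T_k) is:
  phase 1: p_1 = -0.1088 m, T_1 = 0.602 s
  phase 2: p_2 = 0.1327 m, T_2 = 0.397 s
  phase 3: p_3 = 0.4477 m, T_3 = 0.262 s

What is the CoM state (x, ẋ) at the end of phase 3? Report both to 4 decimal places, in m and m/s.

phase 1: p=-0.1088, T=0.602, ωT=2.335098, cosh=5.213636, sinh=5.116835; start (x,ẋ)=(-0.126100, 0.173500) → end (x,ẋ)=(0.029876, 0.561201)
phase 2: p=0.1327, T=0.397, ωT=1.539923, cosh=2.439315, sinh=2.224917; start (x,ẋ)=(0.029876, 0.561201) → end (x,ẋ)=(0.203782, 0.481550)
phase 3: p=0.4477, T=0.262, ωT=1.016272, cosh=1.562408, sinh=1.200467; start (x,ẋ)=(0.203782, 0.481550) → end (x,ẋ)=(0.215633, -0.383427)

x = 0.2156, ẋ = -0.3834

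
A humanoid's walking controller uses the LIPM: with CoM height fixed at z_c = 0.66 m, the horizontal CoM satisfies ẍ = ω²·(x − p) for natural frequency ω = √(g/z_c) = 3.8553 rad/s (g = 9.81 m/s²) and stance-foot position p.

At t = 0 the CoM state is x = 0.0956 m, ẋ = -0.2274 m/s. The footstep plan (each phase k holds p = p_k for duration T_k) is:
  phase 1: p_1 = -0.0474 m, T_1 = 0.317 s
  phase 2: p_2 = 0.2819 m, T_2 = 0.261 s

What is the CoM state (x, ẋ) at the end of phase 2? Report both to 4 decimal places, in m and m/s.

phase 1: p=-0.0474, T=0.317, ωT=1.222130, cosh=1.844506, sinh=1.549904; start (x,ẋ)=(0.095600, -0.227400) → end (x,ẋ)=(0.124945, 0.435034)
phase 2: p=0.2819, T=0.261, ωT=1.006233, cosh=1.550436, sinh=1.184843; start (x,ẋ)=(0.124945, 0.435034) → end (x,ẋ)=(0.172250, -0.042465)

x = 0.1722, ẋ = -0.0425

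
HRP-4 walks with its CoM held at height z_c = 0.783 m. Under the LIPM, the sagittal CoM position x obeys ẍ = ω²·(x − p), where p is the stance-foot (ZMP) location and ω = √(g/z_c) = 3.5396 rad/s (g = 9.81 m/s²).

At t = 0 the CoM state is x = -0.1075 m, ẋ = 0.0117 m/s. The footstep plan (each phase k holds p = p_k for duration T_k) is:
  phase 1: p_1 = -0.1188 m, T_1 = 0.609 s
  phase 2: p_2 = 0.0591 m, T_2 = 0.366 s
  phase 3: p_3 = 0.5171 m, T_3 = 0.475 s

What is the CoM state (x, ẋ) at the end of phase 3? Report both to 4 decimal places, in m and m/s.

phase 1: p=-0.1188, T=0.609, ωT=2.155616, cosh=4.374521, sinh=4.258689; start (x,ẋ)=(-0.107500, 0.011700) → end (x,ẋ)=(-0.055291, 0.221519)
phase 2: p=0.0591, T=0.366, ωT=1.295494, cosh=1.963281, sinh=1.689518; start (x,ẋ)=(-0.055291, 0.221519) → end (x,ẋ)=(-0.059747, -0.249180)
phase 3: p=0.5171, T=0.475, ωT=1.681310, cosh=2.779360, sinh=2.593230; start (x,ẋ)=(-0.059747, -0.249180) → end (x,ẋ)=(-1.268721, -5.987432)

x = -1.2687, ẋ = -5.9874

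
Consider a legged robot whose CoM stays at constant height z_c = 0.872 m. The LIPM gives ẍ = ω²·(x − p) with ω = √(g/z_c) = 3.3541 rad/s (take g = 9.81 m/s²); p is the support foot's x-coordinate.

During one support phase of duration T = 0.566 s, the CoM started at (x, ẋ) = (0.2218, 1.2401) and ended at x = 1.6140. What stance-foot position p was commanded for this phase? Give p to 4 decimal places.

ωT = 3.3541·0.566 = 1.898421; cosh(ωT) = 3.412574, sinh(ωT) = 3.262769
x(T) = p + (x₀−p)·cosh(ωT) + (ẋ₀/ω)·sinh(ωT) ⇒ p·(1 − cosh) = x(T) − x₀·cosh − (ẋ₀/ω)·sinh
numerator   = 1.6140 − (0.2218)·3.412574 − (1.2401/3.3541)·3.262769 = -0.349241
denominator = 1 − 3.412574 = -2.412574
p = -0.349241 / -2.412574 = 0.1448

p = 0.1448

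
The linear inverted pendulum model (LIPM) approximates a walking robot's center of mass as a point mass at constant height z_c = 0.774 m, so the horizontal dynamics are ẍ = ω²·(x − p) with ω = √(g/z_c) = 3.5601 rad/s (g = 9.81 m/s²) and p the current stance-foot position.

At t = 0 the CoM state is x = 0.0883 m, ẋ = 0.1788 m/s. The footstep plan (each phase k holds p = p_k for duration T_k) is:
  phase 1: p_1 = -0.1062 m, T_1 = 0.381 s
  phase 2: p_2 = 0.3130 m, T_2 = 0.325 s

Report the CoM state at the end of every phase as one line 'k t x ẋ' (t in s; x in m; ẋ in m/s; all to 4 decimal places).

1 0.3810 0.3874 1.6250
2 0.7060 1.0971 3.2192

phase 1: p=-0.1062, T=0.381, ωT=1.356398, cosh=2.069886, sinh=1.812299; start (x,ẋ)=(0.088300, 0.178800) → end (x,ẋ)=(0.387412, 1.625003)
phase 2: p=0.3130, T=0.325, ωT=1.157032, cosh=1.747450, sinh=1.433032; start (x,ẋ)=(0.387412, 1.625003) → end (x,ẋ)=(1.097137, 3.219243)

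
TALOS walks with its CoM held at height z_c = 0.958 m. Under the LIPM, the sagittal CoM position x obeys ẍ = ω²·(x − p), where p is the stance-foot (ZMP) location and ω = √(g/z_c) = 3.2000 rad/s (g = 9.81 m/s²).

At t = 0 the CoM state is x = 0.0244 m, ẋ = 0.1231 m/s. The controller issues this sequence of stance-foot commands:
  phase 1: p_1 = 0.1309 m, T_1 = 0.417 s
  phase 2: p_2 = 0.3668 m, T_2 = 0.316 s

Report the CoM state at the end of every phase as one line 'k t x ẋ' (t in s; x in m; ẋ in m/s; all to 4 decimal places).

phase 1: p=0.1309, T=0.417, ωT=1.334400, cosh=2.030516, sinh=1.767200; start (x,ẋ)=(0.024400, 0.123100) → end (x,ẋ)=(-0.017368, -0.352305)
phase 2: p=0.3668, T=0.316, ωT=1.011200, cosh=1.556340, sinh=1.192558; start (x,ẋ)=(-0.017368, -0.352305) → end (x,ẋ)=(-0.362391, -2.014363)

1 0.4170 -0.0174 -0.3523
2 0.7330 -0.3624 -2.0144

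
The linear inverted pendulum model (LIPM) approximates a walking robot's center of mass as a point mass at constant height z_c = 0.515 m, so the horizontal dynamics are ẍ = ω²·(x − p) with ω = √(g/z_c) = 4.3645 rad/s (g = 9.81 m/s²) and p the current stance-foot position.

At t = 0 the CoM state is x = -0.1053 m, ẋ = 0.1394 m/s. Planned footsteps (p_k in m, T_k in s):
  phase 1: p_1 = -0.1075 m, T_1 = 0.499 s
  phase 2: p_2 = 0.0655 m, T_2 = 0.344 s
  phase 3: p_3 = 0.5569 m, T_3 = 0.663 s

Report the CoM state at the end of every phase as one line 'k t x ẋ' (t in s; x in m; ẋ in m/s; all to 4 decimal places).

1 0.4990 0.0415 0.6650
2 0.8430 0.3339 1.3430
3 1.5060 1.3072 3.4028

phase 1: p=-0.1075, T=0.499, ωT=2.177885, cosh=4.470451, sinh=4.357170; start (x,ẋ)=(-0.105300, 0.139400) → end (x,ẋ)=(0.041501, 0.665018)
phase 2: p=0.0655, T=0.344, ωT=1.501388, cosh=2.355367, sinh=2.132547; start (x,ẋ)=(0.041501, 0.665018) → end (x,ẋ)=(0.333909, 1.342990)
phase 3: p=0.5569, T=0.663, ωT=2.893663, cosh=9.057361, sinh=9.001988; start (x,ẋ)=(0.333909, 1.342990) → end (x,ẋ)=(1.307169, 3.402805)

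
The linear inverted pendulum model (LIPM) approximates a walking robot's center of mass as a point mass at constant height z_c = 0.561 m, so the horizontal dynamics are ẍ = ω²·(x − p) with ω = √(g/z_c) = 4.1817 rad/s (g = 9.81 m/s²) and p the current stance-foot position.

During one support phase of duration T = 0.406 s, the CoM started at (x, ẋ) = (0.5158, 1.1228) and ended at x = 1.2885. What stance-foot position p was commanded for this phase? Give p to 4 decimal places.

p = 0.4807

ωT = 4.1817·0.406 = 1.697770; cosh(ωT) = 2.822423, sinh(ωT) = 2.639332
x(T) = p + (x₀−p)·cosh(ωT) + (ẋ₀/ω)·sinh(ωT) ⇒ p·(1 − cosh) = x(T) − x₀·cosh − (ẋ₀/ω)·sinh
numerator   = 1.2885 − (0.5158)·2.822423 − (1.1228/4.1817)·2.639332 = -0.875975
denominator = 1 − 2.822423 = -1.822423
p = -0.875975 / -1.822423 = 0.4807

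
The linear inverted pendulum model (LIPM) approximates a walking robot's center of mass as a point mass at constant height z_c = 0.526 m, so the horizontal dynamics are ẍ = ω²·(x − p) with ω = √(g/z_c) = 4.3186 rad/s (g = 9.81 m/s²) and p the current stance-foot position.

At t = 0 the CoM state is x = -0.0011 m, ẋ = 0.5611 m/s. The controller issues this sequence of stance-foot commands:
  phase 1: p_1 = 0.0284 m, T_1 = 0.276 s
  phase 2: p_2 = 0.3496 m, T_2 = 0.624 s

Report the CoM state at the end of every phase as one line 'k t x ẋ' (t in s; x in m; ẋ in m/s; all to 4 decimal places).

1 0.2760 0.1696 0.8187
2 0.9000 0.4078 0.3591

phase 1: p=0.0284, T=0.276, ωT=1.191934, cosh=1.798538, sinh=1.494905; start (x,ẋ)=(-0.001100, 0.561100) → end (x,ẋ)=(0.169571, 0.818711)
phase 2: p=0.3496, T=0.624, ωT=2.694806, cosh=7.435104, sinh=7.367549; start (x,ẋ)=(0.169571, 0.818711) → end (x,ẋ)=(0.407787, 0.359119)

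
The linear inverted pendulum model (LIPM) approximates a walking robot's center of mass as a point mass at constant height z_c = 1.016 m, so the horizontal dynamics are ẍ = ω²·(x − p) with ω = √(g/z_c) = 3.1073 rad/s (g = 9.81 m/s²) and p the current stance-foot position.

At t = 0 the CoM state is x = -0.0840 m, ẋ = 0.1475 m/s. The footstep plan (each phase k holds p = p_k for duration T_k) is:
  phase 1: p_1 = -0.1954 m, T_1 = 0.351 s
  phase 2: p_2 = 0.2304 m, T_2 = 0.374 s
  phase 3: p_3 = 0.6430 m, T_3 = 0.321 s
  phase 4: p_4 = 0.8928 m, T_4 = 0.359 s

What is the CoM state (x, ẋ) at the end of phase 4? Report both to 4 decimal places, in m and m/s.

phase 1: p=-0.1954, T=0.351, ωT=1.090662, cosh=1.656119, sinh=1.320125; start (x,ẋ)=(-0.084000, 0.147500) → end (x,ẋ)=(0.051757, 0.701243)
phase 2: p=0.2304, T=0.374, ωT=1.162130, cosh=1.754777, sinh=1.441958; start (x,ẋ)=(0.051757, 0.701243) → end (x,ẋ)=(0.242336, 0.430096)
phase 3: p=0.6430, T=0.321, ωT=0.997443, cosh=1.540081, sinh=1.171260; start (x,ẋ)=(0.242336, 0.430096) → end (x,ẋ)=(0.188065, -0.795816)
phase 4: p=0.8928, T=0.359, ωT=1.115521, cosh=1.689451, sinh=1.361706; start (x,ẋ)=(0.188065, -0.795816) → end (x,ẋ)=(-0.646564, -4.326388)

x = -0.6466, ẋ = -4.3264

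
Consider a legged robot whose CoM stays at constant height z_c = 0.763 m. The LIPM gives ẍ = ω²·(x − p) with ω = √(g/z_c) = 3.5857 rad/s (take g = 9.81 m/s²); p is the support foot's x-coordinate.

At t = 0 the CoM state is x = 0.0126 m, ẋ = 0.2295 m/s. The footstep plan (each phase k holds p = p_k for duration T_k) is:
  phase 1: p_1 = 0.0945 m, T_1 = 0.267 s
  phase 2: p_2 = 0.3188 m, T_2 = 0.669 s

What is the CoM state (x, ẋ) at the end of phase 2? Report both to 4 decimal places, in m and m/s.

phase 1: p=0.0945, T=0.267, ωT=0.957382, cosh=1.494382, sinh=1.110486; start (x,ẋ)=(0.012600, 0.229500) → end (x,ẋ)=(0.043186, 0.016846)
phase 2: p=0.3188, T=0.669, ωT=2.398833, cosh=5.550573, sinh=5.459750; start (x,ẋ)=(0.043186, 0.016846) → end (x,ẋ)=(-1.185366, -5.302201)

x = -1.1854, ẋ = -5.3022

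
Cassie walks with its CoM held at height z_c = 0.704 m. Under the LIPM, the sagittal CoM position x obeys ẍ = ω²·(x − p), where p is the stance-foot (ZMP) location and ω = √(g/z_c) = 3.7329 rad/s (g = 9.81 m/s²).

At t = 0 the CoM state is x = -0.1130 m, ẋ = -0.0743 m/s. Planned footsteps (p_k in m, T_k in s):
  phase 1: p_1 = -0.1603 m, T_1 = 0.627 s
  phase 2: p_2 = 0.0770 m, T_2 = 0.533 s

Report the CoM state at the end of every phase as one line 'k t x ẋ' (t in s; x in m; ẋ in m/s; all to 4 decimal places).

phase 1: p=-0.1603, T=0.627, ωT=2.340528, cosh=5.241500, sinh=5.145223; start (x,ẋ)=(-0.113000, -0.074300) → end (x,ẋ)=(-0.014788, 0.519029)
phase 2: p=0.0770, T=0.533, ωT=1.989636, cosh=3.724807, sinh=3.588062; start (x,ẋ)=(-0.014788, 0.519029) → end (x,ẋ)=(0.233997, 0.703884)

1 0.6270 -0.0148 0.5190
2 1.1600 0.2340 0.7039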